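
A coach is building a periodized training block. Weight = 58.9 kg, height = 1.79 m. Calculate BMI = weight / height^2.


height^2 = 1.79^2 = 3.2041
BMI = 58.9 / 3.2041 = 18.38 kg/m^2

18.38 kg/m^2


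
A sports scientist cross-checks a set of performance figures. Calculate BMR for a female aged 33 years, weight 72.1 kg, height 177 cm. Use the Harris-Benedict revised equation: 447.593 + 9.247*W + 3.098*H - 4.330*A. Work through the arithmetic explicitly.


Substituting values:
W term = 9.247 * 72.1 = 666.7087
H term = 3.098 * 177 = 548.346
A term = 4.330 * 33 = 142.89
BMR = 1519.76 kcal/day

1519.76 kcal/day


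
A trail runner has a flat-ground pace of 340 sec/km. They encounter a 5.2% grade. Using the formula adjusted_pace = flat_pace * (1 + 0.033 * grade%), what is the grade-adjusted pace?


Grade factor = 1 + 0.033 * 5.2 = 1.1716
Adjusted = 340 * 1.1716 = 398.34 sec/km

398.34 s/km


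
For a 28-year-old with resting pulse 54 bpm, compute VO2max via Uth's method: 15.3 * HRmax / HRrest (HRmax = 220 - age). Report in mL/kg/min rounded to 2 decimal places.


Step 1: HRmax = 220 - 28 = 192 bpm
Step 2: Ratio = 192 / 54 = 3.5556
Step 3: VO2max = 15.3 * 3.5556 = 54.4 mL/kg/min

54.4 mL/kg/min


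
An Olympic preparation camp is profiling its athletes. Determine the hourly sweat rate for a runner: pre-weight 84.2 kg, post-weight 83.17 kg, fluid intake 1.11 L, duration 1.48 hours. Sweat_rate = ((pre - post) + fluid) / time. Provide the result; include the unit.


Mass lost = 84.2 - 83.17 = 1.03 kg
Add fluid consumed: 1.03 + 1.11 = 2.14 L total sweat
Sweat rate = 2.14 / 1.48 = 1.446 L/h

1.446 L/h


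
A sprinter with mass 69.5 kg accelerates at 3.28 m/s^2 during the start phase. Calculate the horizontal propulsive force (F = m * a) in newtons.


F = m * a
= 69.5 * 3.28
= 227.96 N

227.96 N


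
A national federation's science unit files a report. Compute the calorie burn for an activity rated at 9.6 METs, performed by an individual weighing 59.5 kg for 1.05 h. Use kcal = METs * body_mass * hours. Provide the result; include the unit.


Product of METs and mass = 9.6 * 59.5 = 571.2
Total kcal = 571.2 * 1.05 = 599.76 kcal

599.76 kcal


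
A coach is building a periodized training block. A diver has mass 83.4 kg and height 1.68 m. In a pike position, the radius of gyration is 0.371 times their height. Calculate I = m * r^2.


r = 0.371 * 1.68 = 0.62328 m
I = m * r^2 = 83.4 * 0.388478 = 32.399 kg*m^2

32.399 kg*m^2


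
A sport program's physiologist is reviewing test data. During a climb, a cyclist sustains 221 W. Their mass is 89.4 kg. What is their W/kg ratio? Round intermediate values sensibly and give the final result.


Power-to-weight = 221 W / 89.4 kg
= 2.472 W/kg

2.472 W/kg


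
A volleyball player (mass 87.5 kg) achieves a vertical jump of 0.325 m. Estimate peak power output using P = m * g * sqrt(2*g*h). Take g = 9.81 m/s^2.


2 * g * h = 2 * 9.81 * 0.325 = 6.3765
sqrt(6.3765) = 2.525173 m/s
P = 87.5 * 9.81 * 2.525173 = 2167.55 W

2167.55 W


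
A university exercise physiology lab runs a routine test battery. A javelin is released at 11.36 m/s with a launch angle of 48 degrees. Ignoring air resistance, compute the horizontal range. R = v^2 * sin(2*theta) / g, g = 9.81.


Launch speed squared = 129.0496
sin(2 * 48 deg) = 0.994522
Range = 129.0496 * 0.994522 / 9.81
= 13.083 m

13.083 m


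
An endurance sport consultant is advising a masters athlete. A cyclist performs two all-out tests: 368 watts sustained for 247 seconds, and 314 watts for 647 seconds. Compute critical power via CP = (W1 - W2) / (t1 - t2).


W1 = P1 * t1 = 368 * 247 = 90896 J
W2 = P2 * t2 = 314 * 647 = 203158 J
CP = (90896 - 203158) / (247 - 647)
= 280.66 W

280.66 W


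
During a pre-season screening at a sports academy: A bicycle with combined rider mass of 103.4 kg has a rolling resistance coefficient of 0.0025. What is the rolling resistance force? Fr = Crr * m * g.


Fr = 0.0025 * 103.4 * 9.81
= 0.2585 * 9.81
= 2.536 N

2.536 N


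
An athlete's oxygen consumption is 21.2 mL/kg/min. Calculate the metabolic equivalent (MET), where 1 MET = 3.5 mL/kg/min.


MET = VO2 / 3.5
= 21.2 / 3.5
= 6.06 METs

6.06 METs


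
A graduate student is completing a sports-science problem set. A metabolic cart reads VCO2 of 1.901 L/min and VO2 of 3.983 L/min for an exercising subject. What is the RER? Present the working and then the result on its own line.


RER = VCO2 / VO2 = 1.901 / 3.983 = 0.4773

0.4773


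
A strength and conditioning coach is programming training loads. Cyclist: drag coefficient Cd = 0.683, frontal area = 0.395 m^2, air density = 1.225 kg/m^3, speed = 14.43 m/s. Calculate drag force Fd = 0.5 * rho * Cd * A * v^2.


v^2 = 14.43^2 = 208.2249
Fd = 0.5 * 1.225 * 0.683 * 0.395 * 208.2249
= 34.408 N

34.408 N


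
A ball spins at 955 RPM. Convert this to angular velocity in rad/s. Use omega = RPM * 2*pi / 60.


omega = 955 * 2 * pi / 60
= 955 * 6.28318531 / 60
= 6000.442 / 60
= 100.007 rad/s

100.007 rad/s


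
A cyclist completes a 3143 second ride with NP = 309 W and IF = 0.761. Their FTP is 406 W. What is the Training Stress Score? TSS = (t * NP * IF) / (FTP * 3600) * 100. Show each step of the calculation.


t * NP * IF = 3143 * 309 * 0.761 = 739073.307
FTP * 3600 = 1461600
TSS = (739073.307 / 1461600) * 100 = 50.57

50.57 TSS


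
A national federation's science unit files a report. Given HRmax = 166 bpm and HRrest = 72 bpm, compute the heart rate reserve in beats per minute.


Heart rate reserve = maximum HR minus resting HR
HRR = 166 - 72 = 94 bpm

94 bpm


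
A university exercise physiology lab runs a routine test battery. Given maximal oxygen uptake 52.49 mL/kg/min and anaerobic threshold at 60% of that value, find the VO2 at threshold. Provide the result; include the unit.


Percentage as decimal = 0.6
VO2 at AT = 52.49 * 0.6 = 31.49 mL/kg/min

31.49 mL/kg/min


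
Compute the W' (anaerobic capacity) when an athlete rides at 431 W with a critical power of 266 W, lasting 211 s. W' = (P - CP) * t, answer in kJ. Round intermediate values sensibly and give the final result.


Above-CP power = 165 W
Duration = 211 s
W' = 165 * 211 = 34815 J
Convert: 34815 / 1000 = 34.815 kJ

34.815 kJ


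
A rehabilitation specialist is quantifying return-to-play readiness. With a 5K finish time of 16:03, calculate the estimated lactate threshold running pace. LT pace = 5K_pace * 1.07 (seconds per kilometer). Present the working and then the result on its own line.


Race duration = 963 s for 5 km
Average pace = 963 / 5 = 192.6 s/km
LT pace = 192.6 * 1.07
= 206.08 s/km

206.08 s/km


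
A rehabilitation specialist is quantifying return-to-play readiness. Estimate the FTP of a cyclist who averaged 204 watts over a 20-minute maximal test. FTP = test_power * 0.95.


FTP = 204 * 0.95 = 193.8 W

193.8 W


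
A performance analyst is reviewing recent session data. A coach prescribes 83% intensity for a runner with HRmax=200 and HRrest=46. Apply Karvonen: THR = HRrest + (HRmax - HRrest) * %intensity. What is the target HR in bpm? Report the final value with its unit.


Heart rate reserve = 200 - 46 = 154
Intensity fraction = 83 / 100 = 0.83
THR = 46 + 154 * 0.83 = 173.82 bpm

173.82 bpm


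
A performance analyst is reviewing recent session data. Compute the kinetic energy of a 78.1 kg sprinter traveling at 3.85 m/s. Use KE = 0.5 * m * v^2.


Velocity squared = 14.8225
KE = 0.5 * 78.1 * 14.8225 = 578.82 J

578.82 J


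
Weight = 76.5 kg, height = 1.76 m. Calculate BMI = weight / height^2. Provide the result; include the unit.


height^2 = 1.76^2 = 3.0976
BMI = 76.5 / 3.0976 = 24.7 kg/m^2

24.7 kg/m^2


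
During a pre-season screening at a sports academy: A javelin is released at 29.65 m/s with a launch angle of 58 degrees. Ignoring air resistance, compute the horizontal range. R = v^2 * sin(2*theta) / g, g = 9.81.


Launch speed squared = 879.1225
sin(2 * 58 deg) = 0.898794
Range = 879.1225 * 0.898794 / 9.81
= 80.545 m

80.545 m


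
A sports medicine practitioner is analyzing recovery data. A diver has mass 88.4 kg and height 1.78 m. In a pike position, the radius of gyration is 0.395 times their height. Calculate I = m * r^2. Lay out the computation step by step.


r = 0.395 * 1.78 = 0.7031 m
I = m * r^2 = 88.4 * 0.49435 = 43.701 kg*m^2

43.701 kg*m^2


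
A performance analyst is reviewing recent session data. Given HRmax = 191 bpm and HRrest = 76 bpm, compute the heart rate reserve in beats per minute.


Heart rate reserve = maximum HR minus resting HR
HRR = 191 - 76 = 115 bpm

115 bpm


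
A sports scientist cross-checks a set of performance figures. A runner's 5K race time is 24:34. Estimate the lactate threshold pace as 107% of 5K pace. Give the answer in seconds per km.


Total race time = 24*60 + 34 = 1474 seconds
5K pace = 1474 / 5 = 294.8 sec/km
LT pace = 294.8 * 1.07 = 315.44 sec/km

315.44 s/km


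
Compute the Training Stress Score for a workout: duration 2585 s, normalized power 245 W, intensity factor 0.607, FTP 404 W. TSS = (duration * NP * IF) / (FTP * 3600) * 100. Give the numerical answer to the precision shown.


Product = 2585 * 245 * 0.607 = 384428.275
Base = 404 * 3600 = 1454400
TSS = 384428.275 / 1454400 * 100 = 26.43

26.43 TSS


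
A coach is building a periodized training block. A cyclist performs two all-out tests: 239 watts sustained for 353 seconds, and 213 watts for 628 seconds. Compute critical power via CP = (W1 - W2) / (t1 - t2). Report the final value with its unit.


W1 = P1 * t1 = 239 * 353 = 84367 J
W2 = P2 * t2 = 213 * 628 = 133764 J
CP = (84367 - 133764) / (353 - 628)
= 179.63 W

179.63 W


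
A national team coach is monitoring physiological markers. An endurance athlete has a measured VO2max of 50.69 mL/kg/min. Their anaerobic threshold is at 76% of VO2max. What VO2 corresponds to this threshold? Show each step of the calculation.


Anaerobic threshold VO2 = VO2max * 76%
= 50.69 * 0.76
= 38.52 mL/kg/min

38.52 mL/kg/min


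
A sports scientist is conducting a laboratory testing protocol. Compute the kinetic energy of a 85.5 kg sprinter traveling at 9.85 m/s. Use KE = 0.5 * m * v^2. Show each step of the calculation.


Velocity squared = 97.0225
KE = 0.5 * 85.5 * 97.0225 = 4147.71 J

4147.71 J


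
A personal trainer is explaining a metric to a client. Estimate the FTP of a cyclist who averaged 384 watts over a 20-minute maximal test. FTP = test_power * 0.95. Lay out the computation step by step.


FTP = 384 * 0.95 = 364.8 W

364.8 W


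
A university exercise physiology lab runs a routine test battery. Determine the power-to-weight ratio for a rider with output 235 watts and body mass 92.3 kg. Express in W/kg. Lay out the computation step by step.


P/W = 235 / 92.3 = 2.546 W/kg

2.546 W/kg


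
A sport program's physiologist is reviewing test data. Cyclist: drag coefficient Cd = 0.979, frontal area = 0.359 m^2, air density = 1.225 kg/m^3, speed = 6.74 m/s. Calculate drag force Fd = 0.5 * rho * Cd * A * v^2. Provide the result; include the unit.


v^2 = 6.74^2 = 45.4276
Fd = 0.5 * 1.225 * 0.979 * 0.359 * 45.4276
= 9.779 N

9.779 N


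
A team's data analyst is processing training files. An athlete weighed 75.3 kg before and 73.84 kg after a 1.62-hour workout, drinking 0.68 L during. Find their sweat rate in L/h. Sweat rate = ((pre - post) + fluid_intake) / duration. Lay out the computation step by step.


Body mass change = 1.46 kg
Total sweat loss = 1.46 + 0.68 = 2.14 L
Rate = 2.14 / 1.62 = 1.321 L/h

1.321 L/h


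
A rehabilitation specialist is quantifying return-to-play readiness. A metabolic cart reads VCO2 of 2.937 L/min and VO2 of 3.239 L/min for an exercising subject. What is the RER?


RER = VCO2 / VO2 = 2.937 / 3.239 = 0.9068

0.9068


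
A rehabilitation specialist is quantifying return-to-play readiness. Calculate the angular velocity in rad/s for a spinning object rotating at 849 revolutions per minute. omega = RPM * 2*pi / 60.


omega = RPM * 2*pi / 60
= 849 * 6.28318531 / 60
= 88.907 rad/s

88.907 rad/s


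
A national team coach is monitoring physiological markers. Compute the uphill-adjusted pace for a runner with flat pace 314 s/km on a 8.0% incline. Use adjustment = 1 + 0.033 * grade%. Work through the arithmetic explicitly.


Adjustment factor = 1 + 0.033 * 8.0 = 1.264
Grade-adjusted pace = 314 * 1.264 = 396.9 s/km

396.9 s/km


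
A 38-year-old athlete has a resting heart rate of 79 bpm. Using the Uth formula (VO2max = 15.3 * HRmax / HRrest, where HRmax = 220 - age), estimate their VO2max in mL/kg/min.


HRmax = 220 - 38 = 182 bpm
Ratio = HRmax / HRrest = 182 / 79 = 2.3038
VO2max = 15.3 * 2.3038 = 35.25 mL/kg/min

35.25 mL/kg/min


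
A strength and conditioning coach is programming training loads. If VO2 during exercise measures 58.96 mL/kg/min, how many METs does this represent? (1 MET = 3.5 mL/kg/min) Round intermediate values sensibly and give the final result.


METs = VO2 / 3.5 = 58.96 / 3.5 = 16.85

16.85 METs


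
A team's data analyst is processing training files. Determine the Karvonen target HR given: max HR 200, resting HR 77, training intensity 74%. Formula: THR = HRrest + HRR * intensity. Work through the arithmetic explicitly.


HRR = HRmax - HRrest = 200 - 77 = 123
THR = 77 + 123 * 0.74
= 168.02 bpm

168.02 bpm


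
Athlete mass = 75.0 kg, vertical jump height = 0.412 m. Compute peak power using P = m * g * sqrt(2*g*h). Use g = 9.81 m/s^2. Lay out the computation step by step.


sqrt(2 * 9.81 * 0.412) = sqrt(8.08344) = 2.843139 m/s
P = 75.0 * 9.81 * 2.843139
= 2091.84 W

2091.84 W


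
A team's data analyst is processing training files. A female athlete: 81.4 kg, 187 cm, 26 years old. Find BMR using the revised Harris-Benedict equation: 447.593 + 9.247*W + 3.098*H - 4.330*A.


Intercept = 447.593
Weight contribution = 9.247 * 81.4 = 752.7058
Height contribution = 3.098 * 187 = 579.326
Age contribution = 4.33 * 26 = 112.58
BMR = 447.593 + 752.7058 + 579.326 - 112.58
= 1667.04 kcal/day

1667.04 kcal/day


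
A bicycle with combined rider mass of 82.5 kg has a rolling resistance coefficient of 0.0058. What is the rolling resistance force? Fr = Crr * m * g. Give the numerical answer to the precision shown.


Fr = 0.0058 * 82.5 * 9.81
= 0.4785 * 9.81
= 4.694 N

4.694 N


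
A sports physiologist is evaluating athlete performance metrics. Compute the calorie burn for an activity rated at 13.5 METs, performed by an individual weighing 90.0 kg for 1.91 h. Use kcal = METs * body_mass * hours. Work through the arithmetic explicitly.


Product of METs and mass = 13.5 * 90.0 = 1215.0
Total kcal = 1215.0 * 1.91 = 2320.65 kcal

2320.65 kcal


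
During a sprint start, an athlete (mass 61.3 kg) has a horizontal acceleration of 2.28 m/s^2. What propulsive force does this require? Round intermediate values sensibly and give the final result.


Propulsive force = mass * acceleration
= 61.3 kg * 2.28 m/s^2
= 139.76 N

139.76 N


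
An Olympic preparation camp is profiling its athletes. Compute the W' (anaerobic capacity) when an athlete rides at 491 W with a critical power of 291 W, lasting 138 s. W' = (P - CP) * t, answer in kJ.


Above-CP power = 200 W
Duration = 138 s
W' = 200 * 138 = 27600 J
Convert: 27600 / 1000 = 27.6 kJ

27.6 kJ


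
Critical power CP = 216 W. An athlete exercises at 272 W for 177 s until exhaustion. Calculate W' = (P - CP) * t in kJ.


P - CP = 272 - 216 = 56 W
W' = 56 * 177 = 9912 J
= 9912 / 1000 = 9.912 kJ

9.912 kJ


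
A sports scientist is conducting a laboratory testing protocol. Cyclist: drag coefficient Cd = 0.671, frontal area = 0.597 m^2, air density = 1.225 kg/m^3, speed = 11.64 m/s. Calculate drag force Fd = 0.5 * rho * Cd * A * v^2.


v^2 = 11.64^2 = 135.4896
Fd = 0.5 * 1.225 * 0.671 * 0.597 * 135.4896
= 33.244 N

33.244 N


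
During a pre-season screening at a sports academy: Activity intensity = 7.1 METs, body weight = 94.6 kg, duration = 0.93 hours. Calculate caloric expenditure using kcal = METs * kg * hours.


kcal = 7.1 * 94.6 * 0.93
= 671.66 * 0.93
= 624.64 kcal

624.64 kcal


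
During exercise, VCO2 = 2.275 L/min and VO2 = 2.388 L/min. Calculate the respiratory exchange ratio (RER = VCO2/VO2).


RER = VCO2 / VO2
= 2.275 / 2.388
= 0.9527

0.9527


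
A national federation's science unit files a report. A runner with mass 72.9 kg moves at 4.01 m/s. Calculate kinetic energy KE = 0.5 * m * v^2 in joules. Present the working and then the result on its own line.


v^2 = 4.01^2 = 16.0801
KE = 0.5 * 72.9 * 16.0801
= 586.12 J

586.12 J


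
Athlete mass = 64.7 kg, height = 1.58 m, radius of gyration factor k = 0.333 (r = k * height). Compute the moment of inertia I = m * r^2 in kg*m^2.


r = k * height = 0.333 * 1.58 = 0.52614 m
r^2 = 0.52614^2 = 0.276823
I = 64.7 * 0.276823 = 17.91 kg*m^2

17.91 kg*m^2


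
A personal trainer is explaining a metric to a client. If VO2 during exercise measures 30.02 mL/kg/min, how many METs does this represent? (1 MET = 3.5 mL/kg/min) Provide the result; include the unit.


METs = VO2 / 3.5 = 30.02 / 3.5 = 8.58

8.58 METs


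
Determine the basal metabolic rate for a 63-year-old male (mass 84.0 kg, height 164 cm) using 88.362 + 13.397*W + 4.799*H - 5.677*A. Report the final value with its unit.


BMR = 88.362 + 13.397*84.0 + 4.799*164 - 5.677*63
= 1643.1 kcal/day

1643.1 kcal/day


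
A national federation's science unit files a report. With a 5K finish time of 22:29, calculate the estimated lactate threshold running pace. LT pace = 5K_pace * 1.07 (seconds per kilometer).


Race duration = 1349 s for 5 km
Average pace = 1349 / 5 = 269.8 s/km
LT pace = 269.8 * 1.07
= 288.69 s/km

288.69 s/km


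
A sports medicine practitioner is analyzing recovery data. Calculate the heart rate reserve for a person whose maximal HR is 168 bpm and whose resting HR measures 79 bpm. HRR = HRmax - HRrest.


HRmax = 168 bpm
HRrest = 79 bpm
HRR = 168 - 79 = 89 bpm

89 bpm


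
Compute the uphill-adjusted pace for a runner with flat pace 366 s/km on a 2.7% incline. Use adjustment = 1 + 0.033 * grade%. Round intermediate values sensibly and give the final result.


Adjustment factor = 1 + 0.033 * 2.7 = 1.0891
Grade-adjusted pace = 366 * 1.0891 = 398.61 s/km

398.61 s/km


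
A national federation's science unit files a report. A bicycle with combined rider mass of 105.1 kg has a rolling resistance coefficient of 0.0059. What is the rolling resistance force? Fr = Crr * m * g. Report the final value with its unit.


Fr = 0.0059 * 105.1 * 9.81
= 0.62009 * 9.81
= 6.083 N

6.083 N


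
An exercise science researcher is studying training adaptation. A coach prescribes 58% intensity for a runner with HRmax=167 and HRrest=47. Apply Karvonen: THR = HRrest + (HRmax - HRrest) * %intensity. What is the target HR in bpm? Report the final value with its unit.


Heart rate reserve = 167 - 47 = 120
Intensity fraction = 58 / 100 = 0.58
THR = 47 + 120 * 0.58 = 116.6 bpm

116.6 bpm


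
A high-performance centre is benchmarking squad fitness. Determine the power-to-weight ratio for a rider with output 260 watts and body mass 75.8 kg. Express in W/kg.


P/W = 260 / 75.8 = 3.43 W/kg

3.43 W/kg


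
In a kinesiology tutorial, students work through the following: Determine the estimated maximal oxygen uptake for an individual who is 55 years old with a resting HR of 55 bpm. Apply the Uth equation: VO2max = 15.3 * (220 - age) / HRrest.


HRmax = 220 - 55 = 165
VO2max = 15.3 * (165 / 55)
= 15.3 * 3.0
= 45.9 mL/kg/min

45.9 mL/kg/min


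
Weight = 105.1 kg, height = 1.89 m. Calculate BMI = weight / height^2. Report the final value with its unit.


height^2 = 1.89^2 = 3.5721
BMI = 105.1 / 3.5721 = 29.42 kg/m^2

29.42 kg/m^2


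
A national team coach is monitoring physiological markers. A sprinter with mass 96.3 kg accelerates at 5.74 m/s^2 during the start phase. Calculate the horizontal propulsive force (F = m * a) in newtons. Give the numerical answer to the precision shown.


F = m * a
= 96.3 * 5.74
= 552.76 N

552.76 N


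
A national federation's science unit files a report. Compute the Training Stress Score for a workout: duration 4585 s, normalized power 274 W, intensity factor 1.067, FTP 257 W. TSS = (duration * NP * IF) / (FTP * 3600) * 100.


Product = 4585 * 274 * 1.067 = 1340461.43
Base = 257 * 3600 = 925200
TSS = 1340461.43 / 925200 * 100 = 144.88

144.88 TSS


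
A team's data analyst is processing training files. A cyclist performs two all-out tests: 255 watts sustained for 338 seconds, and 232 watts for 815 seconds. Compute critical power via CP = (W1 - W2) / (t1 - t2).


W1 = P1 * t1 = 255 * 338 = 86190 J
W2 = P2 * t2 = 232 * 815 = 189080 J
CP = (86190 - 189080) / (338 - 815)
= 215.7 W

215.7 W


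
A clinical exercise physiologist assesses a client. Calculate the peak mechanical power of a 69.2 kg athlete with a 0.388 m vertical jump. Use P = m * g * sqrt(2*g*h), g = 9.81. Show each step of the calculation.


First, sqrt(2gh) = sqrt(2 * 9.81 * 0.388)
= sqrt(7.61256) = 2.759087 m/s
Power = 69.2 * 9.81 * 2.759087 = 1873.01 W

1873.01 W


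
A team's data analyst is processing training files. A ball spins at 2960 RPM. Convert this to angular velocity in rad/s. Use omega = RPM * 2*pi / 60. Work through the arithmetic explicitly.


omega = 2960 * 2 * pi / 60
= 2960 * 6.28318531 / 60
= 18598.229 / 60
= 309.97 rad/s

309.97 rad/s


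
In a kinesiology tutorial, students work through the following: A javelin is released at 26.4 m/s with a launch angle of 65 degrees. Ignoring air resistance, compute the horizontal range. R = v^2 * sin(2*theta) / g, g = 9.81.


Launch speed squared = 696.96
sin(2 * 65 deg) = 0.766044
Range = 696.96 * 0.766044 / 9.81
= 54.424 m

54.424 m


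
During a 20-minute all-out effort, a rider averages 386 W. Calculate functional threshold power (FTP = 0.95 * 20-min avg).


FTP = 0.95 * 386
= 366.7 W

366.7 W


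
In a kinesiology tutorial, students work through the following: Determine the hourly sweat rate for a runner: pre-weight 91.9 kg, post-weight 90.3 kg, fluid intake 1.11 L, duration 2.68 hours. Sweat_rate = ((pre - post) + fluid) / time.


Mass lost = 91.9 - 90.3 = 1.6 kg
Add fluid consumed: 1.6 + 1.11 = 2.71 L total sweat
Sweat rate = 2.71 / 2.68 = 1.011 L/h

1.011 L/h


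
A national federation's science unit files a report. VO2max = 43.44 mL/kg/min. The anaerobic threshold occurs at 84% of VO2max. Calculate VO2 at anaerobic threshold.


AT fraction = 84 / 100 = 0.84
AT VO2 = 43.44 * 0.84
= 36.49 mL/kg/min

36.49 mL/kg/min


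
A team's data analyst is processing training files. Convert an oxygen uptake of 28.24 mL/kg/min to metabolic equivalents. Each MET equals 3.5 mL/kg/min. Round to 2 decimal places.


One MET = 3.5 mL/kg/min
Number of METs = 28.24 / 3.5
= 8.07 METs

8.07 METs


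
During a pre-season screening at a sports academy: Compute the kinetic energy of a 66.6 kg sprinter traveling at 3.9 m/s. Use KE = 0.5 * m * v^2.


Velocity squared = 15.21
KE = 0.5 * 66.6 * 15.21 = 506.49 J

506.49 J


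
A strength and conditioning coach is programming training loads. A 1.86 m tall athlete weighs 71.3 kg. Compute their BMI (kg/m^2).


height^2 = 3.4596 m^2
BMI = 71.3 / 3.4596 = 20.61 kg/m^2

20.61 kg/m^2


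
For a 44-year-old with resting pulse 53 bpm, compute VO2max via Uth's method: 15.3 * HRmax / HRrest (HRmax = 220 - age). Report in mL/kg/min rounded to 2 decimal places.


Step 1: HRmax = 220 - 44 = 176 bpm
Step 2: Ratio = 176 / 53 = 3.3208
Step 3: VO2max = 15.3 * 3.3208 = 50.81 mL/kg/min

50.81 mL/kg/min


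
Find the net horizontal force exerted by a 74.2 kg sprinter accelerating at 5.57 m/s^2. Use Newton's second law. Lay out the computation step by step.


Newton's second law: F = m * a
F = 74.2 * 5.57 = 413.29 N

413.29 N


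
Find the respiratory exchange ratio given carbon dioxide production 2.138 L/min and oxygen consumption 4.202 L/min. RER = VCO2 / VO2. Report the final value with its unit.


VCO2 = 2.138 L/min
VO2 = 4.202 L/min
RER = 2.138 / 4.202 = 0.5088

0.5088


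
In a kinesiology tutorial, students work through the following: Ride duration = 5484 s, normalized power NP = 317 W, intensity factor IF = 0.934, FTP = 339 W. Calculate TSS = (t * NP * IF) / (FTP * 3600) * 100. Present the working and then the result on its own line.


Numerator = 5484 * 317 * 0.934 = 1623691.752
Denominator = 339 * 3600 = 1220400
TSS = 1623691.752 / 1220400 * 100
= 133.05

133.05 TSS


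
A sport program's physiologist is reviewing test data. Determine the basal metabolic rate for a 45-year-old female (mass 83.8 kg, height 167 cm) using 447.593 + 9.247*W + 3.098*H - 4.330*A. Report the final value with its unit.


BMR = 447.593 + 9.247*83.8 + 3.098*167 - 4.330*45
= 1545.01 kcal/day

1545.01 kcal/day


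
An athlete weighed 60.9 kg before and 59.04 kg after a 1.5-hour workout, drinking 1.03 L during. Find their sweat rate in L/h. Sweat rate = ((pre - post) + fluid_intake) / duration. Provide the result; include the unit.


Body mass change = 1.86 kg
Total sweat loss = 1.86 + 1.03 = 2.89 L
Rate = 2.89 / 1.5 = 1.927 L/h

1.927 L/h


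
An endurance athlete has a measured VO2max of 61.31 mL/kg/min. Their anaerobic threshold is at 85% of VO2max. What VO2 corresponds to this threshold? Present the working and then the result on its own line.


Anaerobic threshold VO2 = VO2max * 85%
= 61.31 * 0.85
= 52.11 mL/kg/min

52.11 mL/kg/min


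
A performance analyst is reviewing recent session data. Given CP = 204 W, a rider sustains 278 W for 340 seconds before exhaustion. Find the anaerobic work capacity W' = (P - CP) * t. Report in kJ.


Excess power = 278 - 204 = 74 W
Work above CP = 74 * 340 = 25160 J
W' = 25.16 kJ

25.16 kJ


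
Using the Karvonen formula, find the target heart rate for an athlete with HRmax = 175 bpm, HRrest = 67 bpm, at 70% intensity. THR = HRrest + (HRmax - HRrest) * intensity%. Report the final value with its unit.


HRR = 175 - 67 = 108
THR = 67 + 108 * 0.7
= 67 + 75.6
= 142.6 bpm

142.6 bpm


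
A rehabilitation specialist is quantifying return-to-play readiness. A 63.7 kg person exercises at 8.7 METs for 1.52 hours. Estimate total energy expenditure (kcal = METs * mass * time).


Energy = METs * mass(kg) * time(h)
= 8.7 * 63.7 * 1.52
= 842.37 kcal

842.37 kcal


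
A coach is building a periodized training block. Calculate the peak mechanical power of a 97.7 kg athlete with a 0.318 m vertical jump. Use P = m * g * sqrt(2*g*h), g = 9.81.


First, sqrt(2gh) = sqrt(2 * 9.81 * 0.318)
= sqrt(6.23916) = 2.497831 m/s
Power = 97.7 * 9.81 * 2.497831 = 2394.01 W

2394.01 W


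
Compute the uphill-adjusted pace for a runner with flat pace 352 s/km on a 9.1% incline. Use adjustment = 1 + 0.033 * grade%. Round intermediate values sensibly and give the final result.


Adjustment factor = 1 + 0.033 * 9.1 = 1.3003
Grade-adjusted pace = 352 * 1.3003 = 457.71 s/km

457.71 s/km


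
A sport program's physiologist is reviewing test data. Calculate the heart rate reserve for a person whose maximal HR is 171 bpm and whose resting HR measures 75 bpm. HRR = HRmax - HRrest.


HRmax = 171 bpm
HRrest = 75 bpm
HRR = 171 - 75 = 96 bpm

96 bpm


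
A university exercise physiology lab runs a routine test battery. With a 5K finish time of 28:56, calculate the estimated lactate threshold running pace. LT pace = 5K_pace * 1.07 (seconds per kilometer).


Race duration = 1736 s for 5 km
Average pace = 1736 / 5 = 347.2 s/km
LT pace = 347.2 * 1.07
= 371.5 s/km

371.5 s/km


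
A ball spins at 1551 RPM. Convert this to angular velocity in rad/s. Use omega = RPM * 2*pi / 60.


omega = 1551 * 2 * pi / 60
= 1551 * 6.28318531 / 60
= 9745.22 / 60
= 162.42 rad/s

162.42 rad/s


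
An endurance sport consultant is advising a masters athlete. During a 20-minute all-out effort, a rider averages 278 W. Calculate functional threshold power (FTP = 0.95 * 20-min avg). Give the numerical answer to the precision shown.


FTP = 0.95 * 278
= 264.1 W

264.1 W


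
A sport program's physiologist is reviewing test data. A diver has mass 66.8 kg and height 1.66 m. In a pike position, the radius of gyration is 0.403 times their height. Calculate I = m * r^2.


r = 0.403 * 1.66 = 0.66898 m
I = m * r^2 = 66.8 * 0.447534 = 29.895 kg*m^2

29.895 kg*m^2


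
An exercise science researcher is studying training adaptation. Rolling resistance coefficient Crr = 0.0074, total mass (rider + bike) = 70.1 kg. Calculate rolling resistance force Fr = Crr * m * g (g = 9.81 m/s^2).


Fr = Crr * m * g
= 0.0074 * 70.1 * 9.81
= 5.089 N

5.089 N


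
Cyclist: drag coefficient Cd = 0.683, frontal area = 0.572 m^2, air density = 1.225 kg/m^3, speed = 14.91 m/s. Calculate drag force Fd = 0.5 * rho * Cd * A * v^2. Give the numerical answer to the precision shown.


v^2 = 14.91^2 = 222.3081
Fd = 0.5 * 1.225 * 0.683 * 0.572 * 222.3081
= 53.196 N

53.196 N


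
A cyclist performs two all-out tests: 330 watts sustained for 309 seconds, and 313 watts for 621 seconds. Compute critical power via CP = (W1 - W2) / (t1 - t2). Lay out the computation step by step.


W1 = P1 * t1 = 330 * 309 = 101970 J
W2 = P2 * t2 = 313 * 621 = 194373 J
CP = (101970 - 194373) / (309 - 621)
= 296.16 W

296.16 W


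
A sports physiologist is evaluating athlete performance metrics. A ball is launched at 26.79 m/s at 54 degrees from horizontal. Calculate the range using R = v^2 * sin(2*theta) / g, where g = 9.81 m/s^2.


sin(2 * 54) = sin(108) = 0.951057
v^2 = 26.79^2 = 717.7041
R = 717.7041 * 0.951057 / 9.81
= 69.58 m

69.58 m


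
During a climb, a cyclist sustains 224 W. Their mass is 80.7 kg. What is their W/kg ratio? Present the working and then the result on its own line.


Power-to-weight = 224 W / 80.7 kg
= 2.776 W/kg

2.776 W/kg


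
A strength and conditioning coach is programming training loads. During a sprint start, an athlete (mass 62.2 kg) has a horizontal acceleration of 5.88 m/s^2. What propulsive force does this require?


Propulsive force = mass * acceleration
= 62.2 kg * 5.88 m/s^2
= 365.74 N

365.74 N


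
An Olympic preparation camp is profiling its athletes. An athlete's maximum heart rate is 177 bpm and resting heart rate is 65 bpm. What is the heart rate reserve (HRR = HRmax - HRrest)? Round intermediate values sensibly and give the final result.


HRR = HRmax - HRrest
= 177 - 65
= 112 bpm

112 bpm


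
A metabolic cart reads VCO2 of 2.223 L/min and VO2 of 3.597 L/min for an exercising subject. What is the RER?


RER = VCO2 / VO2 = 2.223 / 3.597 = 0.618

0.618


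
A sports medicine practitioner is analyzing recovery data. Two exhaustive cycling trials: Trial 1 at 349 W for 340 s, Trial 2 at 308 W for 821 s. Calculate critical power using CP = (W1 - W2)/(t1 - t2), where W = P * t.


W1 = 349 * 340 = 118660 J
W2 = 308 * 821 = 252868 J
CP = (118660 - 252868) / (340 - 821)
= -134208 / -481
= 279.02 W

279.02 W


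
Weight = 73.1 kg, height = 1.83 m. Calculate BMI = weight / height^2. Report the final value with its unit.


height^2 = 1.83^2 = 3.3489
BMI = 73.1 / 3.3489 = 21.83 kg/m^2

21.83 kg/m^2


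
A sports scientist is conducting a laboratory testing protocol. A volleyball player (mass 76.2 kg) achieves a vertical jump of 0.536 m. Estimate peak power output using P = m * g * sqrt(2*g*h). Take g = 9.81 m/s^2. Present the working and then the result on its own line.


2 * g * h = 2 * 9.81 * 0.536 = 10.51632
sqrt(10.51632) = 3.242888 m/s
P = 76.2 * 9.81 * 3.242888 = 2424.13 W

2424.13 W


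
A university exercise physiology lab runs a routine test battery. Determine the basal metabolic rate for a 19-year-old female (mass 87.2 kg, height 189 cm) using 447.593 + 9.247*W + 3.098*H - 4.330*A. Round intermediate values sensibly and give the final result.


BMR = 447.593 + 9.247*87.2 + 3.098*189 - 4.330*19
= 1757.18 kcal/day

1757.18 kcal/day


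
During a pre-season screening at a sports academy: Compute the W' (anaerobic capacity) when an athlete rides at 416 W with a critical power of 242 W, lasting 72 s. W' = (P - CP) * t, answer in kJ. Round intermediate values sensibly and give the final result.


Above-CP power = 174 W
Duration = 72 s
W' = 174 * 72 = 12528 J
Convert: 12528 / 1000 = 12.528 kJ

12.528 kJ


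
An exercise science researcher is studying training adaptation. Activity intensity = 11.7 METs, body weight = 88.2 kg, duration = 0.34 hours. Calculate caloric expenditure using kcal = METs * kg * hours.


kcal = 11.7 * 88.2 * 0.34
= 1031.94 * 0.34
= 350.86 kcal

350.86 kcal


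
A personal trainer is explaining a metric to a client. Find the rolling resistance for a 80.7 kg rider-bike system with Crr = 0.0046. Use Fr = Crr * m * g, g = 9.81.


m * g = 80.7 * 9.81 = 791.667 N
Fr = 0.0046 * 791.667 = 3.642 N

3.642 N


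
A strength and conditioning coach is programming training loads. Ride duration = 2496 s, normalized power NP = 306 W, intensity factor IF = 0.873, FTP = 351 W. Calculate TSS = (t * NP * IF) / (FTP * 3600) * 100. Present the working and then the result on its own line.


Numerator = 2496 * 306 * 0.873 = 666776.448
Denominator = 351 * 3600 = 1263600
TSS = 666776.448 / 1263600 * 100
= 52.77

52.77 TSS


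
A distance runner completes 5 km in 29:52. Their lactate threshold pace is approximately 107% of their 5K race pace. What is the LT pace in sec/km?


Convert to seconds: 29 min 52 s = 1792 s
Pace per km = 1792 / 5 = 358.4 s/km
LT pace = 358.4 * 1.07 = 383.49 s/km

383.49 s/km


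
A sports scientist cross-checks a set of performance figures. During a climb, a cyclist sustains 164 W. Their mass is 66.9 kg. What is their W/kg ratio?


Power-to-weight = 164 W / 66.9 kg
= 2.451 W/kg

2.451 W/kg


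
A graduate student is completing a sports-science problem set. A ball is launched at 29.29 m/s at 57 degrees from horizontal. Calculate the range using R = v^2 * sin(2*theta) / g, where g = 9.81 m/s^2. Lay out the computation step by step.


sin(2 * 57) = sin(114) = 0.913545
v^2 = 29.29^2 = 857.9041
R = 857.9041 * 0.913545 / 9.81
= 79.891 m

79.891 m


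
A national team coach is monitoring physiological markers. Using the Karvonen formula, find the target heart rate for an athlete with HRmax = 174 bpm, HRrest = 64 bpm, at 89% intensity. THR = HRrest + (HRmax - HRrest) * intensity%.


HRR = 174 - 64 = 110
THR = 64 + 110 * 0.89
= 64 + 97.9
= 161.9 bpm

161.9 bpm


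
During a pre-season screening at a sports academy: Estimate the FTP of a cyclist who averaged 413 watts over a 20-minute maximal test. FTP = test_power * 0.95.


FTP = 413 * 0.95 = 392.35 W

392.35 W


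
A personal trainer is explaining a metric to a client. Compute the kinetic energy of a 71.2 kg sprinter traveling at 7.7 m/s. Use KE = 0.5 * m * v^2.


Velocity squared = 59.29
KE = 0.5 * 71.2 * 59.29 = 2110.72 J

2110.72 J


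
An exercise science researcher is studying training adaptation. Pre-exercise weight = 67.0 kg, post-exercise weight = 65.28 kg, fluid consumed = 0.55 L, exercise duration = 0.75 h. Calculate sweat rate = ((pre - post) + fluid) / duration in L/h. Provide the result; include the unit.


Weight loss = 67.0 - 65.28 = 1.72 kg (approx L)
Total sweat = 1.72 + 0.55 = 2.27 L
Sweat rate = 2.27 / 0.75 = 3.027 L/h

3.027 L/h


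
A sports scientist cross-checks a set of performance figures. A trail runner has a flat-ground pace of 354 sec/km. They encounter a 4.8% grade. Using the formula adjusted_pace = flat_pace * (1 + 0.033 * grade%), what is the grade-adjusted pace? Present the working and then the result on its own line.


Grade factor = 1 + 0.033 * 4.8 = 1.1584
Adjusted = 354 * 1.1584 = 410.07 sec/km

410.07 s/km


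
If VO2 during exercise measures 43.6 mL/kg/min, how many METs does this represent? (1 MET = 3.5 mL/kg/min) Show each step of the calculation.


METs = VO2 / 3.5 = 43.6 / 3.5 = 12.46

12.46 METs


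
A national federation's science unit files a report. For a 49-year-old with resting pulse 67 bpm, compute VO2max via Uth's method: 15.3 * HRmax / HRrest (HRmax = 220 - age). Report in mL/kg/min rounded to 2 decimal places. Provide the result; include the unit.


Step 1: HRmax = 220 - 49 = 171 bpm
Step 2: Ratio = 171 / 67 = 2.5522
Step 3: VO2max = 15.3 * 2.5522 = 39.05 mL/kg/min

39.05 mL/kg/min


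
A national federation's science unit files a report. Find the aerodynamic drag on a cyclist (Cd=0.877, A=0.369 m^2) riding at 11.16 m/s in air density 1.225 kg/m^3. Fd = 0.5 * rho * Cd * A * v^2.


Fd = 0.5 * 1.225 * 0.877 * 0.369 * 11.16^2
= 0.5 * 1.225 * 0.877 * 0.369 * 124.5456
= 24.687 N

24.687 N


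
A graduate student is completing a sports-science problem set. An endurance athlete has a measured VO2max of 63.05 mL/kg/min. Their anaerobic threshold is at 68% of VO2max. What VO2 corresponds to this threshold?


Anaerobic threshold VO2 = VO2max * 68%
= 63.05 * 0.68
= 42.87 mL/kg/min

42.87 mL/kg/min


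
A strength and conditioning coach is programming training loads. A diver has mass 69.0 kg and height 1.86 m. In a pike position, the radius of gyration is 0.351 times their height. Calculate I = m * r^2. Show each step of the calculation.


r = 0.351 * 1.86 = 0.65286 m
I = m * r^2 = 69.0 * 0.426226 = 29.41 kg*m^2

29.41 kg*m^2


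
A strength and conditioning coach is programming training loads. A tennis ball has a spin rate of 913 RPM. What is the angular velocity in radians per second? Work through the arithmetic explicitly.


Convert RPM to rad/s: multiply by 2*pi and divide by 60
omega = 913 * 2 * pi / 60
= 95.609 rad/s

95.609 rad/s


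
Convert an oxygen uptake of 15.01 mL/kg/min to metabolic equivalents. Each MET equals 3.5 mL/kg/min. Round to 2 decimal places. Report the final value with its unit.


One MET = 3.5 mL/kg/min
Number of METs = 15.01 / 3.5
= 4.29 METs

4.29 METs


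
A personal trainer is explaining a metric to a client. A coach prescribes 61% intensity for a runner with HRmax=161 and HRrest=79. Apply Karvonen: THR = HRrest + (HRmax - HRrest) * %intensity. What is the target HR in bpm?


Heart rate reserve = 161 - 79 = 82
Intensity fraction = 61 / 100 = 0.61
THR = 79 + 82 * 0.61 = 129.02 bpm

129.02 bpm


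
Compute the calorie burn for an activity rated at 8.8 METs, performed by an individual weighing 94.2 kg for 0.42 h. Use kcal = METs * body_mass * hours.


Product of METs and mass = 8.8 * 94.2 = 828.96
Total kcal = 828.96 * 0.42 = 348.16 kcal

348.16 kcal


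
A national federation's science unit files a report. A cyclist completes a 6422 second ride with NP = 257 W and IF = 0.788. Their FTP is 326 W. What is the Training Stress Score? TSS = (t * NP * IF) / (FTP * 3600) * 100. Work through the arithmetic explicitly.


t * NP * IF = 6422 * 257 * 0.788 = 1300557.752
FTP * 3600 = 1173600
TSS = (1300557.752 / 1173600) * 100 = 110.82

110.82 TSS


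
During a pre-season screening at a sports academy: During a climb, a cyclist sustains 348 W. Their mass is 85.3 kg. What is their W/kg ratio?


Power-to-weight = 348 W / 85.3 kg
= 4.08 W/kg

4.08 W/kg


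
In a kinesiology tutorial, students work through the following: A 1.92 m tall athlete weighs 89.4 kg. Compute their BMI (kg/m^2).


height^2 = 3.6864 m^2
BMI = 89.4 / 3.6864 = 24.25 kg/m^2

24.25 kg/m^2


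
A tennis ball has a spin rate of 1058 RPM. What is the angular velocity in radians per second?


Convert RPM to rad/s: multiply by 2*pi and divide by 60
omega = 1058 * 2 * pi / 60
= 110.794 rad/s

110.794 rad/s


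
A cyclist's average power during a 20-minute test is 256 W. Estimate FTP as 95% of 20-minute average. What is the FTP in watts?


FTP = 20-min power * 0.95
= 256 * 0.95
= 243.2 W

243.2 W
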